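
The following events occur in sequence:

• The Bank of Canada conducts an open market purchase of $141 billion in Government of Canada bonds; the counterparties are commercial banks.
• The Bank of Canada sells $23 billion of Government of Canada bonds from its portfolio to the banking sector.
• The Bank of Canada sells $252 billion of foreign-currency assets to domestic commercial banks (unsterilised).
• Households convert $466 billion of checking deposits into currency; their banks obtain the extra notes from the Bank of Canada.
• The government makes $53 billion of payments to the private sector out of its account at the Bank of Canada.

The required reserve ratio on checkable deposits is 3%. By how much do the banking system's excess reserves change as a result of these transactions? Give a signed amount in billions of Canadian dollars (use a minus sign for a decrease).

-$534.61 billion

OMO purchase (from banks) $141 billion: reserves +$141B, deposits 0.
OMO sale (to banks) $23 billion: reserves −$23B, deposits 0.
FX sale $252 billion: reserves −$252B, deposits 0.
Currency withdrawal $466 billion: reserves −$466B, deposits −$466B.
Government spending $53 billion: reserves +$53B, deposits +$53B.
Totals: Δreserves = −$547B, Δdeposits = −$413B.
Δrequired reserves = 3% × −$413B = −$12.39B.
Δexcess reserves = Δreserves − Δrequired = −$547B − (−$12.39B) = -$534.61 billion.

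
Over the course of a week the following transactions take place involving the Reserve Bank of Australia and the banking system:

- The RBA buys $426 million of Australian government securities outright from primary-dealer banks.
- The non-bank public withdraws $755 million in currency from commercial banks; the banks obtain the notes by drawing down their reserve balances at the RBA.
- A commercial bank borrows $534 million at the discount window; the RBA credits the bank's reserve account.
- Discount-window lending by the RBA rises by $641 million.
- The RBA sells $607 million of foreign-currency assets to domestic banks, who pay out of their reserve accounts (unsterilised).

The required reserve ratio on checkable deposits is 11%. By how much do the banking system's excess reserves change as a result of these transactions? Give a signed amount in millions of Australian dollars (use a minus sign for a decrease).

+$322.05 million

OMO purchase (from banks) $426 million: reserves +$426M, deposits 0.
Currency withdrawal $755 million: reserves −$755M, deposits −$755M.
Discount-window loan $534 million: reserves +$534M, deposits 0.
Discount-window loan $641 million: reserves +$641M, deposits 0.
FX sale $607 million: reserves −$607M, deposits 0.
Totals: Δreserves = +$239M, Δdeposits = −$755M.
Δrequired reserves = 11% × −$755M = −$83.05M.
Δexcess reserves = Δreserves − Δrequired = +$239M − (−$83.05M) = +$322.05 million.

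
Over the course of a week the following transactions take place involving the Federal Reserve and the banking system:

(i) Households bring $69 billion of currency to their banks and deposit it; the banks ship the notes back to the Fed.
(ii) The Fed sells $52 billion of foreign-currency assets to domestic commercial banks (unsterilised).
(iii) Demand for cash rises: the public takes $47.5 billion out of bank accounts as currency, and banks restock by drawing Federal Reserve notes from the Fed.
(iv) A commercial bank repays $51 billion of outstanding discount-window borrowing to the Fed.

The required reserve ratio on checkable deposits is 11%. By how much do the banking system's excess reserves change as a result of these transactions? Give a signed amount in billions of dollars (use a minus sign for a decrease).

Currency deposit $69 billion: reserves +$69B, deposits +$69B.
FX sale $52 billion: reserves −$52B, deposits 0.
Currency withdrawal $47.5 billion: reserves −$47.5B, deposits −$47.5B.
Discount-window repayment $51 billion: reserves −$51B, deposits 0.
Totals: Δreserves = −$81.5B, Δdeposits = +$21.5B.
Δrequired reserves = 11% × +$21.5B = +$2.365B.
Δexcess reserves = Δreserves − Δrequired = −$81.5B − (+$2.365B) = -$83.865 billion.

-$83.865 billion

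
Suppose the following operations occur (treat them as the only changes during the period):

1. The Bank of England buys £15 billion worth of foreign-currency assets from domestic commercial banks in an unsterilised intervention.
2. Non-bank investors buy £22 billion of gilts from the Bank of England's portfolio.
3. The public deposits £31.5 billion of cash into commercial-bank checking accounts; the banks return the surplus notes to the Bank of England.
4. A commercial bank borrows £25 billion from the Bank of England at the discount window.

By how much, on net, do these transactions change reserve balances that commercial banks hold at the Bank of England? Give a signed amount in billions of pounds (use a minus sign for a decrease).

Bank of England balance sheet:
  Assets:      Securities −£22B, Loans to banks +£25B, Foreign assets +£15B
  Liabilities: Bank reserves +£49.5B, Currency in circulation −£31.5B
So the change in reserve balances that commercial banks hold at the Bank of England is +£49.5 billion.

+£49.5 billion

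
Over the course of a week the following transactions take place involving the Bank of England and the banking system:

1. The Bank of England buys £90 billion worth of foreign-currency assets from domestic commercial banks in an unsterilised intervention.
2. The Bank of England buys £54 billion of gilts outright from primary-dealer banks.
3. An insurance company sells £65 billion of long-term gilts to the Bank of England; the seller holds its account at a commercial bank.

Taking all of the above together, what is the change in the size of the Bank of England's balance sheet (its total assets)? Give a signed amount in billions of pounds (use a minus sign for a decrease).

+£209 billion

Bank of England balance sheet:
  Assets:      Securities +£119B, Foreign assets +£90B
  Liabilities: Bank reserves +£209B
Change in total Bank of England assets = +£209 billion.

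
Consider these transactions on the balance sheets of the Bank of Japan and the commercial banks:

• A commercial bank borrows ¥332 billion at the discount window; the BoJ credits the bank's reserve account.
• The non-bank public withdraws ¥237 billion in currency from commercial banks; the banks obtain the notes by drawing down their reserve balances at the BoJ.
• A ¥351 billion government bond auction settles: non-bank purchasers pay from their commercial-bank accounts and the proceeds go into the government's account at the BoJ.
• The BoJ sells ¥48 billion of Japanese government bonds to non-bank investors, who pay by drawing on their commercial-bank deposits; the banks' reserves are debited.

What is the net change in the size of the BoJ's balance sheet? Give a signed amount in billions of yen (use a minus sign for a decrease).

+¥284 billion

BoJ balance sheet:
  Assets:      Securities −¥48B, Loans to banks +¥332B
  Liabilities: Bank reserves −¥304B, Currency in circulation +¥237B, Government deposits +¥351B
Change in total BoJ assets = +¥284 billion.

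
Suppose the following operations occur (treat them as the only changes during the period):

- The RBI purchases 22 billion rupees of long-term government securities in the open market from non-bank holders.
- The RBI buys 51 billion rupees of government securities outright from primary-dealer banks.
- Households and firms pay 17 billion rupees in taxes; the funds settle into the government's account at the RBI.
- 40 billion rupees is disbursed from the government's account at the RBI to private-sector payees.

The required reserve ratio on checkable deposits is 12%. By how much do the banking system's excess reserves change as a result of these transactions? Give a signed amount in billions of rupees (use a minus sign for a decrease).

Asset purchase (from non-banks) 22 billion rupees: reserves +22B, deposits +22B.
OMO purchase (from banks) 51 billion rupees: reserves +51B, deposits 0.
Government account inflow 17 billion rupees: reserves −17B, deposits −17B.
Government spending 40 billion rupees: reserves +40B, deposits +40B.
Totals: Δreserves = +96B, Δdeposits = +45B.
Δrequired reserves = 12% × +45B = +5.4B.
Δexcess reserves = Δreserves − Δrequired = +96B − (+5.4B) = +90.6 billion.

+90.6 billion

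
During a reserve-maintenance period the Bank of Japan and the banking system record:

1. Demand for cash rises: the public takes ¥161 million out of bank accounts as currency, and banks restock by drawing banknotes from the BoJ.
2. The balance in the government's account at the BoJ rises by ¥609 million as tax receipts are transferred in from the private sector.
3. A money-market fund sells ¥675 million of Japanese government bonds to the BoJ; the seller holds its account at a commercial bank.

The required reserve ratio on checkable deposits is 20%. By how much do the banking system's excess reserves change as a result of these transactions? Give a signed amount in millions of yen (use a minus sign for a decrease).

Currency withdrawal ¥161 million: reserves −¥161M, deposits −¥161M.
Government account inflow ¥609 million: reserves −¥609M, deposits −¥609M.
Asset purchase (from non-banks) ¥675 million: reserves +¥675M, deposits +¥675M.
Totals: Δreserves = −¥95M, Δdeposits = −¥95M.
Δrequired reserves = 20% × −¥95M = −¥19M.
Δexcess reserves = Δreserves − Δrequired = −¥95M − (−¥19M) = -¥76 million.

-¥76 million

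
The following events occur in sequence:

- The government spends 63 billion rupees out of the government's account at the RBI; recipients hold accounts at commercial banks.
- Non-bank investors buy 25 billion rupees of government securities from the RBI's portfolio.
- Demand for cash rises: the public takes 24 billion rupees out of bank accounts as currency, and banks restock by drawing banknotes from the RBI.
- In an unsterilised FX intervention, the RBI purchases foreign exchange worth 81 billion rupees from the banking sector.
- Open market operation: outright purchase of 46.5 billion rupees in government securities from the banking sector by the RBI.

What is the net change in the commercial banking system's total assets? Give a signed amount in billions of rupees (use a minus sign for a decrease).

+14 billion

RBI balance sheet:
  Assets:      Securities +21.5B, Foreign assets +81B
  Liabilities: Bank reserves +141.5B, Currency in circulation +24B, Government deposits −63B
Commercial banking system:
  Assets:      Reserves at CB +141.5B, Securities −46.5B, Foreign assets −81B
  Liabilities: Checkable deposits +14B
Change in total bank assets = +14 billion.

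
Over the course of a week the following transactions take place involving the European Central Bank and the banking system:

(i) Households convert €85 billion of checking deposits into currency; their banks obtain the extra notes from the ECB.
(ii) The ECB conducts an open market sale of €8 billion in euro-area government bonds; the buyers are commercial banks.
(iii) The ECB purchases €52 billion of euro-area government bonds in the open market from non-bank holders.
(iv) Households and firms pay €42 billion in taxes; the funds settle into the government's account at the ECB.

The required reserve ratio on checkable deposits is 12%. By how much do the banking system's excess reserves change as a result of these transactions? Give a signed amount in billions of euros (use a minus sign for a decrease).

Currency withdrawal €85 billion: reserves −€85B, deposits −€85B.
OMO sale (to banks) €8 billion: reserves −€8B, deposits 0.
Asset purchase (from non-banks) €52 billion: reserves +€52B, deposits +€52B.
Government account inflow €42 billion: reserves −€42B, deposits −€42B.
Totals: Δreserves = −€83B, Δdeposits = −€75B.
Δrequired reserves = 12% × −€75B = −€9B.
Δexcess reserves = Δreserves − Δrequired = −€83B − (−€9B) = -€74 billion.

-€74 billion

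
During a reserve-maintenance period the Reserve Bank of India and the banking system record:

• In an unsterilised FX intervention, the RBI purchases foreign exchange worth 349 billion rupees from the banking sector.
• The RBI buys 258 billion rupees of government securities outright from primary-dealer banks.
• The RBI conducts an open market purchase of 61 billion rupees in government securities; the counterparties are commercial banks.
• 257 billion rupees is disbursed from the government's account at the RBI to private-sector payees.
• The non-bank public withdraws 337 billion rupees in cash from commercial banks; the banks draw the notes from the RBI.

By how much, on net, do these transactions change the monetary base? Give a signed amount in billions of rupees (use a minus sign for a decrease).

+925 billion

FX purchase 349 billion rupees: RBI balance sheet expands → +349B.
OMO purchase (from banks) 258 billion rupees: RBI balance sheet expands → +258B.
OMO purchase (from banks) 61 billion rupees: RBI balance sheet expands → +61B.
Government spending 257 billion rupees: a non-base liability converts back to reserves → +257B.
Currency withdrawal 337 billion rupees: just a shift between currency and reserves — both are base money → 0.
Net: 349 + 258 + 61 + 257 + 0 = +925 billion.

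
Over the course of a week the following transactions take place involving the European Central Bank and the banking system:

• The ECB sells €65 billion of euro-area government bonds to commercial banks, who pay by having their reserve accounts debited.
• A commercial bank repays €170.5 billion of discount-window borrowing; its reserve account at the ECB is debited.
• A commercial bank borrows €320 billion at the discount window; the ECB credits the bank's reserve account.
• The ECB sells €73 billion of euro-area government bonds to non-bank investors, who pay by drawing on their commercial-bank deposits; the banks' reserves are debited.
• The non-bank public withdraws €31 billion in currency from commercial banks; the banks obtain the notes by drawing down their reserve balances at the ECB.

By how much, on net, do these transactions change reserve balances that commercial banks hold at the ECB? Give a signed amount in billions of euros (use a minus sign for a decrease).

-€19.5 billion

OMO sale (to banks) €65 billion: the buying banks pay out of their reserve balances → −€65B.
Discount-window repayment €170.5 billion: repayment is debited from reserves → −€170.5B.
Discount-window loan €320 billion: the loan is credited to the bank's reserve account → +€320B.
Asset sale (to non-banks) €73 billion: the non-bank buyers' banks settle from reserves → −€73B.
Currency withdrawal €31 billion: banks swap reserves for currency → −€31B.
Net: −65 − 170.5 + 320 − 73 − 31 = -€19.5 billion.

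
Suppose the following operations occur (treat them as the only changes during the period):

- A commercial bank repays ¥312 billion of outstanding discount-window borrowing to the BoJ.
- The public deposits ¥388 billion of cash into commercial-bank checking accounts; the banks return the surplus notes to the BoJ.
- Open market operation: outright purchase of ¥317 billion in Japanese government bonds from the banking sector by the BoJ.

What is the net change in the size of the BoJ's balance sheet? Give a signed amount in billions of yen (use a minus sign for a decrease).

Discount-window repayment ¥312 billion: a BoJ asset is shed → −¥312B.
Currency deposit ¥388 billion: only the composition of liabilities changes → 0.
OMO purchase (from banks) ¥317 billion: a BoJ asset is acquired → +¥317B.
Net: −312 + 0 + 317 = +¥5 billion.

+¥5 billion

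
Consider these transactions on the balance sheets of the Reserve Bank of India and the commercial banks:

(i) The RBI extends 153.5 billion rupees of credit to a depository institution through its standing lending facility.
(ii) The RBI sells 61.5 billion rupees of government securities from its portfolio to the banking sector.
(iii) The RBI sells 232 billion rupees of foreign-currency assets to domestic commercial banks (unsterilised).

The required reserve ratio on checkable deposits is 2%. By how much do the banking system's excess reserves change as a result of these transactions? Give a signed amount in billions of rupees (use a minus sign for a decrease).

-140 billion

Discount-window loan 153.5 billion rupees: reserves +153.5B, deposits 0.
OMO sale (to banks) 61.5 billion rupees: reserves −61.5B, deposits 0.
FX sale 232 billion rupees: reserves −232B, deposits 0.
Totals: Δreserves = −140B, Δdeposits = 0.
Δrequired reserves = 2% × 0 = 0.
Δexcess reserves = Δreserves − Δrequired = −140B − (0) = -140 billion.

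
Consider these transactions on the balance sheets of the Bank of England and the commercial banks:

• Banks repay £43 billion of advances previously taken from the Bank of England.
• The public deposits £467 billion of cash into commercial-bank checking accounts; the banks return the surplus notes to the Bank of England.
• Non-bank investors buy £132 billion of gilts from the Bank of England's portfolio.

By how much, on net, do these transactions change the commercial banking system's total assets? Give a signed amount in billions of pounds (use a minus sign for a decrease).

+£292 billion

Discount-window repayment £43 billion: bank balance sheets shrink → −£43B.
Currency deposit £467 billion: bank balance sheets expand → +£467B.
Asset sale (to non-banks) £132 billion: bank balance sheets shrink → −£132B.
Net: −43 + 467 − 132 = +£292 billion.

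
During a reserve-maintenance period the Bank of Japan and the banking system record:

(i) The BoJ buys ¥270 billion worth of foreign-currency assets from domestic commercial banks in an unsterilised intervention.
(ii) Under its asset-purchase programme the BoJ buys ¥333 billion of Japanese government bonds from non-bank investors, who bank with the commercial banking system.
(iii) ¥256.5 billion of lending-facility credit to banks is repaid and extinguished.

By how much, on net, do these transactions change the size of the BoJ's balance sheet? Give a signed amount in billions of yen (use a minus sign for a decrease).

+¥346.5 billion

BoJ balance sheet:
  Assets:      Securities +¥333B, Loans to banks −¥256.5B, Foreign assets +¥270B
  Liabilities: Bank reserves +¥346.5B
Change in total BoJ assets = +¥346.5 billion.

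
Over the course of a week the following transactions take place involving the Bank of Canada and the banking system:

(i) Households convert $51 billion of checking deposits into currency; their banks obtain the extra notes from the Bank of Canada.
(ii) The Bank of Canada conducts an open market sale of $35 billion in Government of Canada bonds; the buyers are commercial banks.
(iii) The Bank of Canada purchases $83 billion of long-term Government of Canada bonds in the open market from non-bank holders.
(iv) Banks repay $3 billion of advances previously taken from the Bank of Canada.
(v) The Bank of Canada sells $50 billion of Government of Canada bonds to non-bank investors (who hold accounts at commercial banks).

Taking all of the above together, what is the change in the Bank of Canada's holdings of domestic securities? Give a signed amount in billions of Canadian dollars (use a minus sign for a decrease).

Currency withdrawal $51 billion: the Bank of Canada's securities portfolio is untouched → 0.
OMO sale (to banks) $35 billion: securities removed from the Bank of Canada's portfolio → −$35B.
Asset purchase (from non-banks) $83 billion: securities added to the Bank of Canada's portfolio → +$83B.
Discount-window repayment $3 billion: the Bank of Canada's securities portfolio is untouched → 0.
Asset sale (to non-banks) $50 billion: securities removed from the Bank of Canada's portfolio → −$50B.
Net: 0 − 35 + 83 + 0 − 50 = -$2 billion.

-$2 billion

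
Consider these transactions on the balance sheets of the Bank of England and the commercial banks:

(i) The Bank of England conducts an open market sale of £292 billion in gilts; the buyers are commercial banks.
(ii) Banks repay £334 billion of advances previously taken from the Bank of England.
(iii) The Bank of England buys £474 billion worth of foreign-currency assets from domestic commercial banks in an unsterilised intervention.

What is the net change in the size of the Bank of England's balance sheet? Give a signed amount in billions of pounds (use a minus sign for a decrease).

OMO sale (to banks) £292 billion: a Bank of England asset is shed → −£292B.
Discount-window repayment £334 billion: a Bank of England asset is shed → −£334B.
FX purchase £474 billion: a Bank of England asset is acquired → +£474B.
Net: −292 − 334 + 474 = -£152 billion.

-£152 billion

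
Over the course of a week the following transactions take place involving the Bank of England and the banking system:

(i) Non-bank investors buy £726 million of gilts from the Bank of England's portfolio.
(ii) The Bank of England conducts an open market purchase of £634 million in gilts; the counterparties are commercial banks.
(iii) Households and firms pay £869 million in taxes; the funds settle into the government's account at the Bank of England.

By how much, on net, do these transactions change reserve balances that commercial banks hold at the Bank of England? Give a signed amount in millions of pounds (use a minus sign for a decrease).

-£961 million

Asset sale (to non-banks) £726 million: the non-bank buyers' banks settle from reserves → −£726M.
OMO purchase (from banks) £634 million: the Bank of England pays by crediting reserve accounts → +£634M.
Government account inflow £869 million: funds move from bank reserves into the government account → −£869M.
Net: −726 + 634 − 869 = -£961 million.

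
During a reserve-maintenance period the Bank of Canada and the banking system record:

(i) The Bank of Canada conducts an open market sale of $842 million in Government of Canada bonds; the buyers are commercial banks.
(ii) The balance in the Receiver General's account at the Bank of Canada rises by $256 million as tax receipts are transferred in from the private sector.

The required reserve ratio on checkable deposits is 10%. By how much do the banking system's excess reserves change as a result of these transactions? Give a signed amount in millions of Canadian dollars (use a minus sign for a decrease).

OMO sale (to banks) $842 million: reserves −$842M, deposits 0.
Government account inflow $256 million: reserves −$256M, deposits −$256M.
Totals: Δreserves = −$1098M, Δdeposits = −$256M.
Δrequired reserves = 10% × −$256M = −$25.6M.
Δexcess reserves = Δreserves − Δrequired = −$1098M − (−$25.6M) = -$1072.4 million.

-$1072.4 million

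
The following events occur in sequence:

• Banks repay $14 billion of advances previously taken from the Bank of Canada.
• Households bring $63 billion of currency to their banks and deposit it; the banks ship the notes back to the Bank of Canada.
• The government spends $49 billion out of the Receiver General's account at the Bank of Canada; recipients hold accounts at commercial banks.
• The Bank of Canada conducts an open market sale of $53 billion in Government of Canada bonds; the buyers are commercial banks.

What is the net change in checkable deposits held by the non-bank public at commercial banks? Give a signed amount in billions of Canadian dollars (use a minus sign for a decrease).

Bank of Canada balance sheet:
  Assets:      Securities −$53B, Loans to banks −$14B
  Liabilities: Bank reserves +$45B, Currency in circulation −$63B, Government deposits −$49B
Commercial banking system:
  Assets:      Reserves at CB +$45B, Securities +$53B
  Liabilities: Checkable deposits +$112B, Borrowings from CB −$14B
So the change in checkable deposits held by the non-bank public at commercial banks is +$112 billion.

+$112 billion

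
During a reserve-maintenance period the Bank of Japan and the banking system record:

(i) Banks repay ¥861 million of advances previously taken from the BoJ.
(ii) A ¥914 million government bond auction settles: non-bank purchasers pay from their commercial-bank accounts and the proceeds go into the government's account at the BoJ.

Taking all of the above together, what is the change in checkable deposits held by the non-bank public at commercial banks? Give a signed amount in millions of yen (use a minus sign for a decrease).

-¥914 million

BoJ balance sheet:
  Assets:      Loans to banks −¥861M
  Liabilities: Bank reserves −¥1775M, Government deposits +¥914M
Commercial banking system:
  Assets:      Reserves at CB −¥1775M
  Liabilities: Checkable deposits −¥914M, Borrowings from CB −¥861M
So the change in checkable deposits held by the non-bank public at commercial banks is -¥914 million.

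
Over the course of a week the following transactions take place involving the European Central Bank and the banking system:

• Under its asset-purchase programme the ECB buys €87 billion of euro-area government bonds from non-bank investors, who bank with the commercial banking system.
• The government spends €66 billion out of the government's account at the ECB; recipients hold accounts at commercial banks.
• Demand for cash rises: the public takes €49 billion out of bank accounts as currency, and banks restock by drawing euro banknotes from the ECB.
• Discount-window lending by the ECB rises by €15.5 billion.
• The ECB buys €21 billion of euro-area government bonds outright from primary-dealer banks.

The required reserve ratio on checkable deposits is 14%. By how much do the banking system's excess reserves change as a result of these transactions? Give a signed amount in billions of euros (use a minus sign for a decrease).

+€125.94 billion

Asset purchase (from non-banks) €87 billion: reserves +€87B, deposits +€87B.
Government spending €66 billion: reserves +€66B, deposits +€66B.
Currency withdrawal €49 billion: reserves −€49B, deposits −€49B.
Discount-window loan €15.5 billion: reserves +€15.5B, deposits 0.
OMO purchase (from banks) €21 billion: reserves +€21B, deposits 0.
Totals: Δreserves = +€140.5B, Δdeposits = +€104B.
Δrequired reserves = 14% × +€104B = +€14.56B.
Δexcess reserves = Δreserves − Δrequired = +€140.5B − (+€14.56B) = +€125.94 billion.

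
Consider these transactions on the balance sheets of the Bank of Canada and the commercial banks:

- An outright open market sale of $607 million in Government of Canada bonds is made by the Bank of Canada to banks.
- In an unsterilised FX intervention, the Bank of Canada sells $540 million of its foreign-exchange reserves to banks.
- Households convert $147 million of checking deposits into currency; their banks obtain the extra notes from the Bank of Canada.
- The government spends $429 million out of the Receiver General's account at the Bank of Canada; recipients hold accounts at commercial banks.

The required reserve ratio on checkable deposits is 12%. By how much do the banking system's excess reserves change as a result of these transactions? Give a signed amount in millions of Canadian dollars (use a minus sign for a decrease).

OMO sale (to banks) $607 million: reserves −$607M, deposits 0.
FX sale $540 million: reserves −$540M, deposits 0.
Currency withdrawal $147 million: reserves −$147M, deposits −$147M.
Government spending $429 million: reserves +$429M, deposits +$429M.
Totals: Δreserves = −$865M, Δdeposits = +$282M.
Δrequired reserves = 12% × +$282M = +$33.84M.
Δexcess reserves = Δreserves − Δrequired = −$865M − (+$33.84M) = -$898.84 million.

-$898.84 million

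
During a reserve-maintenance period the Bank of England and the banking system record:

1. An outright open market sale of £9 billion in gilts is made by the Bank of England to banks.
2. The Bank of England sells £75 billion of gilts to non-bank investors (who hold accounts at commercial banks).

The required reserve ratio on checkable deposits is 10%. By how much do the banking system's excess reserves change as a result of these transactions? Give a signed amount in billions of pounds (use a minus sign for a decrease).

OMO sale (to banks) £9 billion: reserves −£9B, deposits 0.
Asset sale (to non-banks) £75 billion: reserves −£75B, deposits −£75B.
Totals: Δreserves = −£84B, Δdeposits = −£75B.
Δrequired reserves = 10% × −£75B = −£7.5B.
Δexcess reserves = Δreserves − Δrequired = −£84B − (−£7.5B) = -£76.5 billion.

-£76.5 billion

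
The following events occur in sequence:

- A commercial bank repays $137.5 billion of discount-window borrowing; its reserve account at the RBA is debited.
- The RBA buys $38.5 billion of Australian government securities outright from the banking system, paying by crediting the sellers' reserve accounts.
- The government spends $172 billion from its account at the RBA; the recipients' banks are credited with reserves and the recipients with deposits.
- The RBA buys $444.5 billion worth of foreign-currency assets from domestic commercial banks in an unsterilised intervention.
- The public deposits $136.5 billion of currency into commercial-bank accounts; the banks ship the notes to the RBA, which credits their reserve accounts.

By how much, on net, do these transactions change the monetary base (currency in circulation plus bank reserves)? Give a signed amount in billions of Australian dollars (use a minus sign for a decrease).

+$517.5 billion

Discount-window repayment $137.5 billion: RBA balance sheet contracts → −$137.5B.
OMO purchase (from banks) $38.5 billion: RBA balance sheet expands → +$38.5B.
Government spending $172 billion: a non-base liability converts back to reserves → +$172B.
FX purchase $444.5 billion: RBA balance sheet expands → +$444.5B.
Currency deposit $136.5 billion: just a shift between currency and reserves — both are base money → 0.
Net: −137.5 + 38.5 + 172 + 444.5 + 0 = +$517.5 billion.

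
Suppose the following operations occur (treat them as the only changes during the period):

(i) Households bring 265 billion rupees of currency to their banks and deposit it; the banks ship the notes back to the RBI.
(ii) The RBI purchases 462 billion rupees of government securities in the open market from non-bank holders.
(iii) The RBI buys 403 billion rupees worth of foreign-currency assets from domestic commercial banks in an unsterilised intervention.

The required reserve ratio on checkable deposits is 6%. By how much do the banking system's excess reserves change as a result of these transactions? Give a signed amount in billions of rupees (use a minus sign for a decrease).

Currency deposit 265 billion rupees: reserves +265B, deposits +265B.
Asset purchase (from non-banks) 462 billion rupees: reserves +462B, deposits +462B.
FX purchase 403 billion rupees: reserves +403B, deposits 0.
Totals: Δreserves = +1130B, Δdeposits = +727B.
Δrequired reserves = 6% × +727B = +43.62B.
Δexcess reserves = Δreserves − Δrequired = +1130B − (+43.62B) = +1086.38 billion.

+1086.38 billion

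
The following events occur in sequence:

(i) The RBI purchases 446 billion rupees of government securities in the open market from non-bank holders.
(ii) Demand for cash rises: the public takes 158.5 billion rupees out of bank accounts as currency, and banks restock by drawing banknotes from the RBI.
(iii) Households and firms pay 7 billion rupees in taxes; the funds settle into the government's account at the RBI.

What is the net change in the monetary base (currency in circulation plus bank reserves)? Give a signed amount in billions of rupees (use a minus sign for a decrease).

+439 billion

Asset purchase (from non-banks) 446 billion rupees: RBI balance sheet expands → +446B.
Currency withdrawal 158.5 billion rupees: just a shift between currency and reserves — both are base money → 0.
Government account inflow 7 billion rupees: reserves shift to a non-base liability → −7B.
Net: 446 + 0 − 7 = +439 billion.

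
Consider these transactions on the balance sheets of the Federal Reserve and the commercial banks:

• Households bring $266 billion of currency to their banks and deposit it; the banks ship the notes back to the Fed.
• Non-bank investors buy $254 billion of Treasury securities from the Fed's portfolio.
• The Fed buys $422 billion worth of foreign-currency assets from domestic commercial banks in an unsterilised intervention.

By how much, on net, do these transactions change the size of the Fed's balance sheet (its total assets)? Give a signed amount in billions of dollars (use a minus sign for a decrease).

+$168 billion

Fed balance sheet:
  Assets:      Securities −$254B, Foreign assets +$422B
  Liabilities: Bank reserves +$434B, Currency in circulation −$266B
Change in total Fed assets = +$168 billion.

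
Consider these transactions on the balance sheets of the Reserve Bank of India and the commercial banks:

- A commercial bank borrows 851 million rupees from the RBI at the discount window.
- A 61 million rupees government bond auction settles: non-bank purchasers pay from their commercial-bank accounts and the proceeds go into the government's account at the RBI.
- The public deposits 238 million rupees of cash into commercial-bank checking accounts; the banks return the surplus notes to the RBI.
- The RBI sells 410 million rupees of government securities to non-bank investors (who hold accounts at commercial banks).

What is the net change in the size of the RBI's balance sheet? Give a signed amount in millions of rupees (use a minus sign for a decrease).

+441 million

RBI balance sheet:
  Assets:      Securities −410M, Loans to banks +851M
  Liabilities: Bank reserves +618M, Currency in circulation −238M, Government deposits +61M
Commercial banking system:
  Assets:      Reserves at CB +618M
  Liabilities: Checkable deposits −233M, Borrowings from CB +851M
Change in total RBI assets = +441 million.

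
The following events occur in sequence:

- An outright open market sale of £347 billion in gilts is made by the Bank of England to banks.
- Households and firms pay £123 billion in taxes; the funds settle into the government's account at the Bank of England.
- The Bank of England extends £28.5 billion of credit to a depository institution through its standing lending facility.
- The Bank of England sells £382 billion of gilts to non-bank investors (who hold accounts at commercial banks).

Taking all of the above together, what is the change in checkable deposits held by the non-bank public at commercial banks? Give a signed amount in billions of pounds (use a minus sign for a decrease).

Bank of England balance sheet:
  Assets:      Securities −£729B, Loans to banks +£28.5B
  Liabilities: Bank reserves −£823.5B, Government deposits +£123B
Commercial banking system:
  Assets:      Reserves at CB −£823.5B, Securities +£347B
  Liabilities: Checkable deposits −£505B, Borrowings from CB +£28.5B
So the change in checkable deposits held by the non-bank public at commercial banks is -£505 billion.

-£505 billion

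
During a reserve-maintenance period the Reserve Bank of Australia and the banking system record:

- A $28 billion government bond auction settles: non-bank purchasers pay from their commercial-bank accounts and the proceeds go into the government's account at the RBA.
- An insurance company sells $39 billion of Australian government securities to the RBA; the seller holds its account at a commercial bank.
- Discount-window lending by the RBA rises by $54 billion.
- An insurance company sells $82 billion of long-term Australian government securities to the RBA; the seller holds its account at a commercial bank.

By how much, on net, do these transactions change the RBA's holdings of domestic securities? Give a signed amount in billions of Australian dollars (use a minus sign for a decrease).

+$121 billion

RBA balance sheet:
  Assets:      Securities +$121B, Loans to banks +$54B
  Liabilities: Bank reserves +$147B, Government deposits +$28B
Commercial banking system:
  Assets:      Reserves at CB +$147B
  Liabilities: Checkable deposits +$93B, Borrowings from CB +$54B
So the change in the RBA's holdings of domestic securities is +$121 billion.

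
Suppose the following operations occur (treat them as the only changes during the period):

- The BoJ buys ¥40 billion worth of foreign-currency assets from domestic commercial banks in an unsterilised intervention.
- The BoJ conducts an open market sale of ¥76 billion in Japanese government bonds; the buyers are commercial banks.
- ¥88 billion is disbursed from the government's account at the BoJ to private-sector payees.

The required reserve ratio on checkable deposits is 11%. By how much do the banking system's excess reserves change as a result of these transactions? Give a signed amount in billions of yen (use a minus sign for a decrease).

FX purchase ¥40 billion: reserves +¥40B, deposits 0.
OMO sale (to banks) ¥76 billion: reserves −¥76B, deposits 0.
Government spending ¥88 billion: reserves +¥88B, deposits +¥88B.
Totals: Δreserves = +¥52B, Δdeposits = +¥88B.
Δrequired reserves = 11% × +¥88B = +¥9.68B.
Δexcess reserves = Δreserves − Δrequired = +¥52B − (+¥9.68B) = +¥42.32 billion.

+¥42.32 billion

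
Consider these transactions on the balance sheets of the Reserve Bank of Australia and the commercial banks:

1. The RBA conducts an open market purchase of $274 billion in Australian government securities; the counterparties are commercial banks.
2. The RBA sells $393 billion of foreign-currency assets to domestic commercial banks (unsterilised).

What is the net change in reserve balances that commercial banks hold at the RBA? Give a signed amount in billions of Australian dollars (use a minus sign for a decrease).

OMO purchase (from banks) $274 billion: the RBA pays by crediting reserve accounts → +$274B.
FX sale $393 billion: the buying banks pay out of their reserve balances → −$393B.
Net: 274 − 393 = -$119 billion.

-$119 billion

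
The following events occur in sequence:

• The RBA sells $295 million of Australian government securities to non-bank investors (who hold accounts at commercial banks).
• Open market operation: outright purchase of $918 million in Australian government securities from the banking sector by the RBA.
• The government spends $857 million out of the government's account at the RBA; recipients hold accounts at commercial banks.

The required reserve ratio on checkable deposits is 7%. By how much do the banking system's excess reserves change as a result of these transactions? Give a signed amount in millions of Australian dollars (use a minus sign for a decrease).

Asset sale (to non-banks) $295 million: reserves −$295M, deposits −$295M.
OMO purchase (from banks) $918 million: reserves +$918M, deposits 0.
Government spending $857 million: reserves +$857M, deposits +$857M.
Totals: Δreserves = +$1480M, Δdeposits = +$562M.
Δrequired reserves = 7% × +$562M = +$39.34M.
Δexcess reserves = Δreserves − Δrequired = +$1480M − (+$39.34M) = +$1440.66 million.

+$1440.66 million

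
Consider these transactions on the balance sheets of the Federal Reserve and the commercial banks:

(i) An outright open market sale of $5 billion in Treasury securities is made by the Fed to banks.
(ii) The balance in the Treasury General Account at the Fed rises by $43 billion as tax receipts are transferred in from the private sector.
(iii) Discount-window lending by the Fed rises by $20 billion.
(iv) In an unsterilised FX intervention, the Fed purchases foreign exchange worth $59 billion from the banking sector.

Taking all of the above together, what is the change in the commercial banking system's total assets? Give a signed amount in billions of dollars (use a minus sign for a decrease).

OMO sale (to banks) $5 billion: just an asset swap on bank balance sheets → 0.
Government account inflow $43 billion: bank balance sheets shrink → −$43B.
Discount-window loan $20 billion: bank balance sheets expand → +$20B.
FX purchase $59 billion: just an asset swap on bank balance sheets → 0.
Net: 0 − 43 + 20 + 0 = -$23 billion.

-$23 billion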